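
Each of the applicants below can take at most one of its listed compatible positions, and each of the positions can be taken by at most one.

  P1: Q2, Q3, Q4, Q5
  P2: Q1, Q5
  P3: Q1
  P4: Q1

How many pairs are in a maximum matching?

Unit-capacity flow: source→left, listed edges, right→sink; max matching = max flow.
Augmenting path P1→Q2 (+1); matched 1.
Augmenting path P2→Q1 (+1); matched 2.
Augmenting path P3→Q1→P2→Q5 (+1); matched 3.
No augmenting path remains; maximum matching = 3.
König certificate: {P1, P2, Q1} is a vertex cover of size 3 (every listed pair touches it), so no matching can be larger.

3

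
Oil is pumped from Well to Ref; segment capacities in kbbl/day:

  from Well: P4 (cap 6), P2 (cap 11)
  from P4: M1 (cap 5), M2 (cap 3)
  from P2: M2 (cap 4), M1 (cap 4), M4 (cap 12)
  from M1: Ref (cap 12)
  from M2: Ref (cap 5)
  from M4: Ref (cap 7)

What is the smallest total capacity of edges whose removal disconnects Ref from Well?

17

Augment Well→P4→M1→Ref: bottleneck 5, flow now 5.
Augment Well→P4→M2→Ref: bottleneck 1, flow now 6.
Augment Well→P2→M1→Ref: bottleneck 4, flow now 10.
Augment Well→P2→M2→Ref: bottleneck 4, flow now 14.
Augment Well→P2→M4→Ref: bottleneck 3, flow now 17.
No augmenting path remains; maximum flow = 17.
By max-flow min-cut, the minimum cut capacity equals the max flow.
In the residual graph, reachable from Well: {Well}.
Min-cut edges: Well→P4 (6), Well→P2 (11); capacity 6 + 11 = 17.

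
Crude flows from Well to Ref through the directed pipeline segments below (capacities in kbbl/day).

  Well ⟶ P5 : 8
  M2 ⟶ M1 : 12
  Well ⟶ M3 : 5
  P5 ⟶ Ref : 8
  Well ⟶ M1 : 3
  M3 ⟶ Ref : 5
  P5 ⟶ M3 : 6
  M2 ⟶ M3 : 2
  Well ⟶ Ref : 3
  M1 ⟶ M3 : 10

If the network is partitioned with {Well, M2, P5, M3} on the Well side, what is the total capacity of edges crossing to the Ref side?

31

Edges leaving {Well, M2, P5, M3}: Well→M1 (3), Well→Ref (3), M2→M1 (12), P5→Ref (8), M3→Ref (5).
Cut capacity = 3 + 3 + 12 + 8 + 5 = 31.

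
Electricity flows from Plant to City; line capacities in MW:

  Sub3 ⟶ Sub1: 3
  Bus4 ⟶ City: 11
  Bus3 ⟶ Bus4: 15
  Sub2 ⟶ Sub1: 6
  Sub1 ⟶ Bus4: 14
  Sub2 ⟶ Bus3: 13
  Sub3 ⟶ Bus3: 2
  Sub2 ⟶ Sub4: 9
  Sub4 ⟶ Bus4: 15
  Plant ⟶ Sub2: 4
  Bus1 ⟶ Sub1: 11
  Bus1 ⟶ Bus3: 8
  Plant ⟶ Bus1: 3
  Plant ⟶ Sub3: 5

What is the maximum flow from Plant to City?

11

Augment Plant→Sub3→Sub1→Bus4→City: bottleneck 3, flow now 3.
Augment Plant→Sub3→Bus3→Bus4→City: bottleneck 2, flow now 5.
Augment Plant→Bus1→Sub1→Bus4→City: bottleneck 3, flow now 8.
Augment Plant→Sub2→Sub1→Bus4→City: bottleneck 3, flow now 11.
No augmenting path remains; maximum flow = 11.
In the residual graph, reachable from Plant: {Plant, Sub3, Bus1, Sub2, Sub1, Sub4, Bus3, Bus4}.
Min-cut edges: Bus4→City (11); capacity 11 = 11.
This cut is saturated, so no flow can exceed 11.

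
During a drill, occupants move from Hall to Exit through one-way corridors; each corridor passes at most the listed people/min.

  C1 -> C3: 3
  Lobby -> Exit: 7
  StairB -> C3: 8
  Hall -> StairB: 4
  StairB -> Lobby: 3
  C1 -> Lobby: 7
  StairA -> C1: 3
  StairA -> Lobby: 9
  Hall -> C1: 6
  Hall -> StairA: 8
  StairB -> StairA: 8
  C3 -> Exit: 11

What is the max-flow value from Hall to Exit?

Augment Hall→StairB→Lobby→Exit: bottleneck 3, flow now 3.
Augment Hall→StairB→C3→Exit: bottleneck 1, flow now 4.
Augment Hall→StairA→Lobby→Exit: bottleneck 4, flow now 8.
Augment Hall→C1→C3→Exit: bottleneck 3, flow now 11.
Augment Hall→StairA→Lobby→StairB→C3→Exit: bottleneck 3, flow now 14. (uses reverse residual edge)
No augmenting path remains; maximum flow = 14.
In the residual graph, reachable from Hall: {Hall, StairA, C1, Lobby}.
Min-cut edges: Hall→StairB (4), C1→C3 (3), Lobby→Exit (7); capacity 4 + 3 + 7 = 14.
This cut is saturated, so no flow can exceed 14.

14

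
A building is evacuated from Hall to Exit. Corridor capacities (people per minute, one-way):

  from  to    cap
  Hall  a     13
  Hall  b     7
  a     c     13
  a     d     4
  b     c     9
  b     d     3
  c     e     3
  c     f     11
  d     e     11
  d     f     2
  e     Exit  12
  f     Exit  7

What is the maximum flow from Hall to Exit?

Augment Hall→a→c→e→Exit: bottleneck 3, flow now 3.
Augment Hall→a→c→f→Exit: bottleneck 7, flow now 10.
Augment Hall→a→d→e→Exit: bottleneck 3, flow now 13.
Augment Hall→b→d→e→Exit: bottleneck 3, flow now 16.
Augment Hall→b→c→a→d→e→Exit: bottleneck 1, flow now 17. (uses reverse residual edge)
No augmenting path remains; maximum flow = 17.
In the residual graph, reachable from Hall: {Hall, a, b, c, f}.
Min-cut edges: a→d (4), b→d (3), c→e (3), f→Exit (7); capacity 4 + 3 + 3 + 7 = 17.
This cut is saturated, so no flow can exceed 17.

17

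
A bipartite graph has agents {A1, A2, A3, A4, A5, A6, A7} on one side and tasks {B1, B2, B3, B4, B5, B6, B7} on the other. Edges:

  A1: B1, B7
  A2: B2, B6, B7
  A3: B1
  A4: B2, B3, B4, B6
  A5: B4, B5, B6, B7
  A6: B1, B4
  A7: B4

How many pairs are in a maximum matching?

Unit-capacity flow: source→left, listed edges, right→sink; max matching = max flow.
Augmenting path A1→B1 (+1); matched 1.
Augmenting path A2→B2 (+1); matched 2.
Augmenting path A4→B3 (+1); matched 3.
Augmenting path A5→B4 (+1); matched 4.
Augmenting path A3→B1→A1→B7 (+1); matched 5.
Augmenting path A6→B4→A5→B5 (+1); matched 6.
No augmenting path remains; maximum matching = 6.
König certificate: {A1, A2, A4, A5, B1, B4} is a vertex cover of size 6 (every listed pair touches it), so no matching can be larger.

6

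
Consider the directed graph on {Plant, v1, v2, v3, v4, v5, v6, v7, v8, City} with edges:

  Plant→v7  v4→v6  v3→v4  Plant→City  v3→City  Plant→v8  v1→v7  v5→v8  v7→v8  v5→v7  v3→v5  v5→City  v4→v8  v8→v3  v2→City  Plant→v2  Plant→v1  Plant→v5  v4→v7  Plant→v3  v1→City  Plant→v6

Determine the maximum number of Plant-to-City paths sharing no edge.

Assign every edge capacity 1; by Menger, the answer equals the max flow.
Path Plant→City (+1); total 1.
Path Plant→v1→City (+1); total 2.
Path Plant→v2→City (+1); total 3.
Path Plant→v3→City (+1); total 4.
Path Plant→v5→City (+1); total 5.
No residual Plant→City path; max flow = 5.
Certifying cut of size 5: {Plant→City, Plant→v1, Plant→v2, v3→City, v5→City}.

5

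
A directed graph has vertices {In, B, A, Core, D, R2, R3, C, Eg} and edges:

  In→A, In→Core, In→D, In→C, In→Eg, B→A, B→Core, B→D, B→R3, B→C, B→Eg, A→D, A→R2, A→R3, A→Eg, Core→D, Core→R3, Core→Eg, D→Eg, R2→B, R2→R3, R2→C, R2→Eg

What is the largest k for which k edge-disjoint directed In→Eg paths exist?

4

Assign every edge capacity 1; by Menger, the answer equals the max flow.
Path In→Eg (+1); total 1.
Path In→A→Eg (+1); total 2.
Path In→Core→Eg (+1); total 3.
Path In→D→Eg (+1); total 4.
No residual In→Eg path; max flow = 4.
Certifying cut of size 4: {In→A, In→Core, In→D, In→Eg}.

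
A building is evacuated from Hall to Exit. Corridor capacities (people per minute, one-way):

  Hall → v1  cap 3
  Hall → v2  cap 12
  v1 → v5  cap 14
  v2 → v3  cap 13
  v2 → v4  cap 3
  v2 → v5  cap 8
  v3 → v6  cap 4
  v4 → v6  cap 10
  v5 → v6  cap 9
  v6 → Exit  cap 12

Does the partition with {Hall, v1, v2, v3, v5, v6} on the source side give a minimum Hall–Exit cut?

No — its capacity is 15, but the minimum cut has capacity 12.

Given cut capacity: 3 + 12 = 15.
Augment Hall→v1→v5→v6→Exit: bottleneck 3, flow now 3.
Augment Hall→v2→v3→v6→Exit: bottleneck 4, flow now 7.
Augment Hall→v2→v4→v6→Exit: bottleneck 3, flow now 10.
Augment Hall→v2→v5→v6→Exit: bottleneck 2, flow now 12.
No augmenting path remains; maximum flow = 12.
In the residual graph, reachable from Hall: {Hall, v1, v2, v3, v4, v5, v6}.
Min-cut edges: v6→Exit (12); capacity 12 = 12.
Cut capacity 15 exceeds the max flow 12, so it is not minimum.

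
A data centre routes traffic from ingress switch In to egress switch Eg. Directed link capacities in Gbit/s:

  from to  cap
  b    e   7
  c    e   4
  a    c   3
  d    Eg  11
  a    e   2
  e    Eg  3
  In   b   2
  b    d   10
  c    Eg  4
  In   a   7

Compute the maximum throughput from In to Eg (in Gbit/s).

7

Augment In→a→c→Eg: bottleneck 3, flow now 3.
Augment In→a→e→Eg: bottleneck 2, flow now 5.
Augment In→b→d→Eg: bottleneck 2, flow now 7.
No augmenting path remains; maximum flow = 7.
In the residual graph, reachable from In: {In, a}.
Min-cut edges: In→b (2), a→c (3), a→e (2); capacity 2 + 3 + 2 = 7.
This cut is saturated, so no flow can exceed 7.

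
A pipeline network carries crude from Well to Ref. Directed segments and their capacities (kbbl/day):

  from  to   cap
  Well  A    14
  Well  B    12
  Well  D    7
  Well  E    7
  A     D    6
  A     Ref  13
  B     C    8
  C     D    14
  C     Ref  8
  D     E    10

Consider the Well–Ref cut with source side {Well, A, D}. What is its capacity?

Edges leaving {Well, A, D}: Well→B (12), Well→E (7), A→Ref (13), D→E (10).
Cut capacity = 12 + 7 + 13 + 10 = 42.

42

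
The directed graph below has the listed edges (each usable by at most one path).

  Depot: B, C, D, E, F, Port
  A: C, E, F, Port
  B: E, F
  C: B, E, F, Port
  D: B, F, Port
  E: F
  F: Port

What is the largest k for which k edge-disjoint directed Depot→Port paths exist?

4

Assign every edge capacity 1; by Menger, the answer equals the max flow.
Path Depot→Port (+1); total 1.
Path Depot→C→Port (+1); total 2.
Path Depot→D→Port (+1); total 3.
Path Depot→F→Port (+1); total 4.
No residual Depot→Port path; max flow = 4.
Certifying cut of size 4: {Depot→C, Depot→D, Depot→Port, F→Port}.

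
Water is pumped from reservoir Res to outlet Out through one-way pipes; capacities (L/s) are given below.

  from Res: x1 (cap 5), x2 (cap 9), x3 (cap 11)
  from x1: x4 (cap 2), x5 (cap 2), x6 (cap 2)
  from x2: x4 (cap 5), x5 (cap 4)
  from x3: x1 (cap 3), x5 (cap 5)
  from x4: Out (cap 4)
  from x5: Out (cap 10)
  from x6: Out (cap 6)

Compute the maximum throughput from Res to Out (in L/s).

Augment Res→x1→x4→Out: bottleneck 2, flow now 2.
Augment Res→x1→x5→Out: bottleneck 2, flow now 4.
Augment Res→x1→x6→Out: bottleneck 1, flow now 5.
Augment Res→x2→x4→Out: bottleneck 2, flow now 7.
Augment Res→x2→x5→Out: bottleneck 4, flow now 11.
Augment Res→x3→x5→Out: bottleneck 4, flow now 15.
Augment Res→x3→x1→x6→Out: bottleneck 1, flow now 16.
No augmenting path remains; maximum flow = 16.
In the residual graph, reachable from Res: {Res, x1, x2, x3, x4, x5}.
Min-cut edges: x1→x6 (2), x4→Out (4), x5→Out (10); capacity 2 + 4 + 10 = 16.
This cut is saturated, so no flow can exceed 16.

16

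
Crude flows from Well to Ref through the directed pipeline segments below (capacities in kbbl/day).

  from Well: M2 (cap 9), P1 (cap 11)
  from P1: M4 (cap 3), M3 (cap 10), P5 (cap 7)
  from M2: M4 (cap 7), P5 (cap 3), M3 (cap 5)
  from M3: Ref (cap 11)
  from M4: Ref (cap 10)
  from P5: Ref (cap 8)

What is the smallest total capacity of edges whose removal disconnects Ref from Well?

Augment Well→P1→M3→Ref: bottleneck 10, flow now 10.
Augment Well→P1→M4→Ref: bottleneck 1, flow now 11.
Augment Well→M2→M3→Ref: bottleneck 1, flow now 12.
Augment Well→M2→M4→Ref: bottleneck 7, flow now 19.
Augment Well→M2→P5→Ref: bottleneck 1, flow now 20.
No augmenting path remains; maximum flow = 20.
By max-flow min-cut, the minimum cut capacity equals the max flow.
In the residual graph, reachable from Well: {Well}.
Min-cut edges: Well→P1 (11), Well→M2 (9); capacity 11 + 9 = 20.

20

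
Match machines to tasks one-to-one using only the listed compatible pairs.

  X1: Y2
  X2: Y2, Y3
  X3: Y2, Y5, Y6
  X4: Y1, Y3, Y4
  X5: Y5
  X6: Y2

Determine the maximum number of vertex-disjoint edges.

Unit-capacity flow: source→left, listed edges, right→sink; max matching = max flow.
Augmenting path X1→Y2 (+1); matched 1.
Augmenting path X2→Y3 (+1); matched 2.
Augmenting path X3→Y5 (+1); matched 3.
Augmenting path X4→Y1 (+1); matched 4.
Augmenting path X5→Y5→X3→Y6 (+1); matched 5.
No augmenting path remains; maximum matching = 5.
König certificate: {X2, X3, X4, X5, Y2} is a vertex cover of size 5 (every listed pair touches it), so no matching can be larger.

5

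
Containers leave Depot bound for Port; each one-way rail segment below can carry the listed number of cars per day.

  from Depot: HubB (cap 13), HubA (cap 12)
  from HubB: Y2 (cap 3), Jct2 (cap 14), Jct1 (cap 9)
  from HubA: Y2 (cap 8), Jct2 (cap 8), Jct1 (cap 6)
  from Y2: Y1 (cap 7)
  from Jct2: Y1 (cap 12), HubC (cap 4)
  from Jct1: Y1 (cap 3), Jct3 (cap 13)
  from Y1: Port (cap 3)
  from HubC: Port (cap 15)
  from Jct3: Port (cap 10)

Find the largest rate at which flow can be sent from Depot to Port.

Augment Depot→HubB→Y2→Y1→Port: bottleneck 3, flow now 3.
Augment Depot→HubB→Jct2→HubC→Port: bottleneck 4, flow now 7.
Augment Depot→HubB→Jct1→Jct3→Port: bottleneck 6, flow now 13.
Augment Depot→HubA→Jct1→Jct3→Port: bottleneck 4, flow now 17.
No augmenting path remains; maximum flow = 17.
In the residual graph, reachable from Depot: {Depot, HubB, HubA, Y2, Jct2, Jct1, Y1, Jct3}.
Min-cut edges: Jct2→HubC (4), Y1→Port (3), Jct3→Port (10); capacity 4 + 3 + 10 = 17.
This cut is saturated, so no flow can exceed 17.

17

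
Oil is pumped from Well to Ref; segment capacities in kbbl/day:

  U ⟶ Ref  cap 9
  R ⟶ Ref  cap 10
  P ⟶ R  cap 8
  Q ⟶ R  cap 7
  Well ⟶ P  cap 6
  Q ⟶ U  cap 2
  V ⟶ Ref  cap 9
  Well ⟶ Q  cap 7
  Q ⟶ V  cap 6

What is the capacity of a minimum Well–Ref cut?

Augment Well→P→R→Ref: bottleneck 6, flow now 6.
Augment Well→Q→R→Ref: bottleneck 4, flow now 10.
Augment Well→Q→U→Ref: bottleneck 2, flow now 12.
Augment Well→Q→V→Ref: bottleneck 1, flow now 13.
No augmenting path remains; maximum flow = 13.
By max-flow min-cut, the minimum cut capacity equals the max flow.
In the residual graph, reachable from Well: {Well}.
Min-cut edges: Well→P (6), Well→Q (7); capacity 6 + 7 = 13.

13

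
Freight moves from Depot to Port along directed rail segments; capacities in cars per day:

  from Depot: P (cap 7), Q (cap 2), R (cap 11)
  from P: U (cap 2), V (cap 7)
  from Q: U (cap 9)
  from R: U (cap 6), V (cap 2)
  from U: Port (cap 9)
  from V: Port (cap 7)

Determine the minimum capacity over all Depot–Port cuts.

Augment Depot→P→U→Port: bottleneck 2, flow now 2.
Augment Depot→P→V→Port: bottleneck 5, flow now 7.
Augment Depot→Q→U→Port: bottleneck 2, flow now 9.
Augment Depot→R→U→Port: bottleneck 5, flow now 14.
Augment Depot→R→V→Port: bottleneck 2, flow now 16.
No augmenting path remains; maximum flow = 16.
By max-flow min-cut, the minimum cut capacity equals the max flow.
In the residual graph, reachable from Depot: {Depot, P, Q, R, U, V}.
Min-cut edges: U→Port (9), V→Port (7); capacity 9 + 7 = 16.

16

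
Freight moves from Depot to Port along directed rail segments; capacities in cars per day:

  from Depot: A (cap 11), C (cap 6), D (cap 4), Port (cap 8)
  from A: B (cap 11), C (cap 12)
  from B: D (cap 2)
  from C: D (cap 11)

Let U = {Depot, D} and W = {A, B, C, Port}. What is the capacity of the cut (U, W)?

Edges leaving {Depot, D}: Depot→A (11), Depot→C (6), Depot→Port (8).
Cut capacity = 11 + 6 + 8 = 25.

25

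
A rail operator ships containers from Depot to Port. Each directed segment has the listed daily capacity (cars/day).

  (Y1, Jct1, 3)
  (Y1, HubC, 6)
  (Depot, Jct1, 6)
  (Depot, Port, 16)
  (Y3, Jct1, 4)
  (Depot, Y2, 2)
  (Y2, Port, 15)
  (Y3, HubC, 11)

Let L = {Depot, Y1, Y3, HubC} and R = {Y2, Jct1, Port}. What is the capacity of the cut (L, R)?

31

Edges leaving {Depot, Y1, Y3, HubC}: Depot→Y2 (2), Depot→Jct1 (6), Depot→Port (16), Y1→Jct1 (3), Y3→Jct1 (4).
Cut capacity = 2 + 6 + 16 + 3 + 4 = 31.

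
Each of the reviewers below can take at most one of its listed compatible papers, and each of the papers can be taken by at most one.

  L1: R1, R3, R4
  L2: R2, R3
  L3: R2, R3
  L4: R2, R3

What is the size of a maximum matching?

3

Unit-capacity flow: source→left, listed edges, right→sink; max matching = max flow.
Augmenting path L1→R1 (+1); matched 1.
Augmenting path L2→R2 (+1); matched 2.
Augmenting path L3→R3 (+1); matched 3.
No augmenting path remains; maximum matching = 3.
König certificate: {L1, R2, R3} is a vertex cover of size 3 (every listed pair touches it), so no matching can be larger.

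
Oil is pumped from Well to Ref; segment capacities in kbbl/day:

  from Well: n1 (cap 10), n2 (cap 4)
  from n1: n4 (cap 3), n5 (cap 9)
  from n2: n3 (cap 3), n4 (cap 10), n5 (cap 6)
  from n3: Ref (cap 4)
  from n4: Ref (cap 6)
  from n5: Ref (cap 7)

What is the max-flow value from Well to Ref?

Augment Well→n1→n4→Ref: bottleneck 3, flow now 3.
Augment Well→n1→n5→Ref: bottleneck 7, flow now 10.
Augment Well→n2→n3→Ref: bottleneck 3, flow now 13.
Augment Well→n2→n4→Ref: bottleneck 1, flow now 14.
No augmenting path remains; maximum flow = 14.
In the residual graph, reachable from Well: {Well}.
Min-cut edges: Well→n1 (10), Well→n2 (4); capacity 10 + 4 = 14.
This cut is saturated, so no flow can exceed 14.

14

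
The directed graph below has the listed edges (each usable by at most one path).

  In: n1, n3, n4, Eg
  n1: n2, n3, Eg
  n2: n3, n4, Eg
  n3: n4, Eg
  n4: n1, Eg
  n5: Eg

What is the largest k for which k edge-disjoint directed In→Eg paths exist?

4

Assign every edge capacity 1; by Menger, the answer equals the max flow.
Path In→Eg (+1); total 1.
Path In→n1→Eg (+1); total 2.
Path In→n3→Eg (+1); total 3.
Path In→n4→Eg (+1); total 4.
No residual In→Eg path; max flow = 4.
Certifying cut of size 4: {In→Eg, In→n1, In→n3, In→n4}.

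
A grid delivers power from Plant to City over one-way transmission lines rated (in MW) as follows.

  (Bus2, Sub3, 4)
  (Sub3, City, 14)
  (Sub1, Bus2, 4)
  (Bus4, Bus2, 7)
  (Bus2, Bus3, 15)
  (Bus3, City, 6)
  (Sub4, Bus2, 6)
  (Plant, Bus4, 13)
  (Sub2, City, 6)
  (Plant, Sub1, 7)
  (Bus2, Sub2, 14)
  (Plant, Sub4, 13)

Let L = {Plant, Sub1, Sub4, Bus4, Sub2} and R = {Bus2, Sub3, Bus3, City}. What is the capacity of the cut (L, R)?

Edges leaving {Plant, Sub1, Sub4, Bus4, Sub2}: Sub1→Bus2 (4), Sub4→Bus2 (6), Bus4→Bus2 (7), Sub2→City (6).
Cut capacity = 4 + 6 + 7 + 6 = 23.

23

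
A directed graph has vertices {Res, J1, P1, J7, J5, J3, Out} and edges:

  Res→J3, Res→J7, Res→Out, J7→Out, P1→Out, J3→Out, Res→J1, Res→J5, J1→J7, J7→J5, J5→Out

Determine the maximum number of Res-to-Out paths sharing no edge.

Assign every edge capacity 1; by Menger, the answer equals the max flow.
Path Res→Out (+1); total 1.
Path Res→J7→Out (+1); total 2.
Path Res→J5→Out (+1); total 3.
Path Res→J3→Out (+1); total 4.
No residual Res→Out path; max flow = 4.
Certifying cut of size 4: {J5→Out, J7→Out, Res→J3, Res→Out}.

4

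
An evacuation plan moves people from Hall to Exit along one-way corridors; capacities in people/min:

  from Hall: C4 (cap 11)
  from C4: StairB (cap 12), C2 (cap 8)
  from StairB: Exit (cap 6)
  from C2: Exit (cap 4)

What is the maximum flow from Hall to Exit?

Augment Hall→C4→StairB→Exit: bottleneck 6, flow now 6.
Augment Hall→C4→C2→Exit: bottleneck 4, flow now 10.
No augmenting path remains; maximum flow = 10.
In the residual graph, reachable from Hall: {Hall, C4, StairB, C2}.
Min-cut edges: StairB→Exit (6), C2→Exit (4); capacity 6 + 4 = 10.
This cut is saturated, so no flow can exceed 10.

10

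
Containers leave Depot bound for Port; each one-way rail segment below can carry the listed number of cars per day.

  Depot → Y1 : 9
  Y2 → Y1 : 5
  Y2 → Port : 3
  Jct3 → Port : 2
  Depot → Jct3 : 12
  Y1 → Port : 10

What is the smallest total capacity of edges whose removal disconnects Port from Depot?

11

Augment Depot→Y1→Port: bottleneck 9, flow now 9.
Augment Depot→Jct3→Port: bottleneck 2, flow now 11.
No augmenting path remains; maximum flow = 11.
By max-flow min-cut, the minimum cut capacity equals the max flow.
In the residual graph, reachable from Depot: {Depot, Jct3}.
Min-cut edges: Depot→Y1 (9), Jct3→Port (2); capacity 9 + 2 = 11.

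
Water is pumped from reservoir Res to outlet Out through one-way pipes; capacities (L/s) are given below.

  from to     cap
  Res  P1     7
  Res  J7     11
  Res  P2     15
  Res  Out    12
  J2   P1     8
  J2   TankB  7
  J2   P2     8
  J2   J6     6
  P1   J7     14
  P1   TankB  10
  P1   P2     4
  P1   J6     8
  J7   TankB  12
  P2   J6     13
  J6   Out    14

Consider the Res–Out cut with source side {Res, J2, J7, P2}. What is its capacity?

Edges leaving {Res, J2, J7, P2}: Res→P1 (7), Res→Out (12), J2→P1 (8), J2→TankB (7), J2→J6 (6), J7→TankB (12), P2→J6 (13).
Cut capacity = 7 + 12 + 8 + 7 + 6 + 12 + 13 = 65.

65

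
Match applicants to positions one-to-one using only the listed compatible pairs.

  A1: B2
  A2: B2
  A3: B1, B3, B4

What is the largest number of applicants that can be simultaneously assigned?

2

Unit-capacity flow: source→left, listed edges, right→sink; max matching = max flow.
Augmenting path A1→B2 (+1); matched 1.
Augmenting path A3→B1 (+1); matched 2.
No augmenting path remains; maximum matching = 2.
König certificate: {A3, B2} is a vertex cover of size 2 (every listed pair touches it), so no matching can be larger.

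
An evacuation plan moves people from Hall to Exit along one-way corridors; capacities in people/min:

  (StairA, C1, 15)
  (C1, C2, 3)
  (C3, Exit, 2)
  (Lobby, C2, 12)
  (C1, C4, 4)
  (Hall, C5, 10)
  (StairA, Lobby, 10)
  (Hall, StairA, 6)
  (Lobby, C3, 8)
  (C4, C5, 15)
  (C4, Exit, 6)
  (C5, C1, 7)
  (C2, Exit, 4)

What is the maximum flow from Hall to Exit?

Augment Hall→C5→C1→C2→Exit: bottleneck 3, flow now 3.
Augment Hall→C5→C1→C4→Exit: bottleneck 4, flow now 7.
Augment Hall→StairA→Lobby→C2→Exit: bottleneck 1, flow now 8.
Augment Hall→StairA→Lobby→C3→Exit: bottleneck 2, flow now 10.
No augmenting path remains; maximum flow = 10.
In the residual graph, reachable from Hall: {Hall, C5, StairA, C1, Lobby, C2, C3}.
Min-cut edges: C1→C4 (4), C2→Exit (4), C3→Exit (2); capacity 4 + 4 + 2 = 10.
This cut is saturated, so no flow can exceed 10.

10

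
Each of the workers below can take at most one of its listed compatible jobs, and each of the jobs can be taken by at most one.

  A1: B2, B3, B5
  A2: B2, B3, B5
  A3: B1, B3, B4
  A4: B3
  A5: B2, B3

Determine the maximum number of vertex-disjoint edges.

Unit-capacity flow: source→left, listed edges, right→sink; max matching = max flow.
Augmenting path A1→B2 (+1); matched 1.
Augmenting path A2→B3 (+1); matched 2.
Augmenting path A3→B1 (+1); matched 3.
Augmenting path A4→B3→A2→B5 (+1); matched 4.
No augmenting path remains; maximum matching = 4.
König certificate: {A3, B2, B3, B5} is a vertex cover of size 4 (every listed pair touches it), so no matching can be larger.

4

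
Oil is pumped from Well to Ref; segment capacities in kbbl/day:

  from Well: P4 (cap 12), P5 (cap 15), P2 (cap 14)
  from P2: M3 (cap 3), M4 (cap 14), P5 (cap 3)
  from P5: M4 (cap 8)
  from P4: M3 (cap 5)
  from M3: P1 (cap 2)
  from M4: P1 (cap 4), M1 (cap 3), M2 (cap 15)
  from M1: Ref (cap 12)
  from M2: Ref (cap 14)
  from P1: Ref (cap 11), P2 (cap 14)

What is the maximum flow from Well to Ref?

23

Augment Well→P2→M3→P1→Ref: bottleneck 2, flow now 2.
Augment Well→P2→M4→M1→Ref: bottleneck 3, flow now 5.
Augment Well→P2→M4→M2→Ref: bottleneck 9, flow now 14.
Augment Well→P5→M4→M2→Ref: bottleneck 5, flow now 19.
Augment Well→P5→M4→P1→Ref: bottleneck 3, flow now 22.
Augment Well→P4→M3→P2→M4→P1→Ref: bottleneck 1, flow now 23. (uses reverse residual edge)
No augmenting path remains; maximum flow = 23.
In the residual graph, reachable from Well: {Well, P2, P5, P4, M3, M4, M2}.
Min-cut edges: M3→P1 (2), M4→M1 (3), M4→P1 (4), M2→Ref (14); capacity 2 + 3 + 4 + 14 = 23.
This cut is saturated, so no flow can exceed 23.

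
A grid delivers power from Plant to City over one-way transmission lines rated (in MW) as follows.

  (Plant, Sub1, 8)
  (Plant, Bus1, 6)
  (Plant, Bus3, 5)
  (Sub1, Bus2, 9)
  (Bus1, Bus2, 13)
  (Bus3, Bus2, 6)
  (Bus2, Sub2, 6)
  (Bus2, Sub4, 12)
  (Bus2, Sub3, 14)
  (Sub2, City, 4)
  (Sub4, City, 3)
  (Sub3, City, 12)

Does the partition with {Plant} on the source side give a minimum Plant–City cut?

Yes — it is a minimum cut (capacity 19).

Given cut capacity: 8 + 6 + 5 = 19.
Augment Plant→Sub1→Bus2→Sub2→City: bottleneck 4, flow now 4.
Augment Plant→Sub1→Bus2→Sub4→City: bottleneck 3, flow now 7.
Augment Plant→Sub1→Bus2→Sub3→City: bottleneck 1, flow now 8.
Augment Plant→Bus1→Bus2→Sub3→City: bottleneck 6, flow now 14.
Augment Plant→Bus3→Bus2→Sub3→City: bottleneck 5, flow now 19.
No augmenting path remains; maximum flow = 19.
Cut capacity 19 equals the max flow, so it is a minimum cut.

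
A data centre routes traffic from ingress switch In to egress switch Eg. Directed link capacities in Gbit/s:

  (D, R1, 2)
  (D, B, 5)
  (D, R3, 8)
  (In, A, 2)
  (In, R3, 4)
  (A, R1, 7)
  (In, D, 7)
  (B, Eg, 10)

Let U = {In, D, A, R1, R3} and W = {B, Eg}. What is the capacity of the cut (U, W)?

Edges leaving {In, D, A, R1, R3}: D→B (5).
Cut capacity = 5 = 5.

5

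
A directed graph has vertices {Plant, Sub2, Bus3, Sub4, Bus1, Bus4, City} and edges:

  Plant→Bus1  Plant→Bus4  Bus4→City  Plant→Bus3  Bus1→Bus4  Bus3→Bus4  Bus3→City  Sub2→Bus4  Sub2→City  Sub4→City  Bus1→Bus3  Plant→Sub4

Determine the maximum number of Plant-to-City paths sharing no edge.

3

Assign every edge capacity 1; by Menger, the answer equals the max flow.
Path Plant→Bus3→City (+1); total 1.
Path Plant→Sub4→City (+1); total 2.
Path Plant→Bus4→City (+1); total 3.
No residual Plant→City path; max flow = 3.
Certifying cut of size 3: {Bus3→City, Bus4→City, Plant→Sub4}.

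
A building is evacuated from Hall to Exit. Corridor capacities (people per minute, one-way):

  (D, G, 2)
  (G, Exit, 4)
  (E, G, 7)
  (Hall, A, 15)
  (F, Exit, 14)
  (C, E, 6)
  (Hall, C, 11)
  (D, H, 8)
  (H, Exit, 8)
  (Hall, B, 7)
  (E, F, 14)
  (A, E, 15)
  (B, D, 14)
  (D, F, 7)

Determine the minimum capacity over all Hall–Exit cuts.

Augment Hall→A→E→F→Exit: bottleneck 14, flow now 14.
Augment Hall→A→E→G→Exit: bottleneck 1, flow now 15.
Augment Hall→B→D→G→Exit: bottleneck 2, flow now 17.
Augment Hall→B→D→H→Exit: bottleneck 5, flow now 22.
Augment Hall→C→E→G→Exit: bottleneck 1, flow now 23.
Augment Hall→C→E→G→D→H→Exit: bottleneck 2, flow now 25. (uses reverse residual edge)
No augmenting path remains; maximum flow = 25.
By max-flow min-cut, the minimum cut capacity equals the max flow.
In the residual graph, reachable from Hall: {Hall, A, C, E, G}.
Min-cut edges: Hall→B (7), E→F (14), G→Exit (4); capacity 7 + 14 + 4 = 25.

25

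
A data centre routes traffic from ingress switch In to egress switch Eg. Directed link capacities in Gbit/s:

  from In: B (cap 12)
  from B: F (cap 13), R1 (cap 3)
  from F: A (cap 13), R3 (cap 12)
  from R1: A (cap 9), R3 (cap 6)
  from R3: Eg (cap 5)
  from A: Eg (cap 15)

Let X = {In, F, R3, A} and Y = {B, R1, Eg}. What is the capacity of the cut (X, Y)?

Edges leaving {In, F, R3, A}: In→B (12), R3→Eg (5), A→Eg (15).
Cut capacity = 12 + 5 + 15 = 32.

32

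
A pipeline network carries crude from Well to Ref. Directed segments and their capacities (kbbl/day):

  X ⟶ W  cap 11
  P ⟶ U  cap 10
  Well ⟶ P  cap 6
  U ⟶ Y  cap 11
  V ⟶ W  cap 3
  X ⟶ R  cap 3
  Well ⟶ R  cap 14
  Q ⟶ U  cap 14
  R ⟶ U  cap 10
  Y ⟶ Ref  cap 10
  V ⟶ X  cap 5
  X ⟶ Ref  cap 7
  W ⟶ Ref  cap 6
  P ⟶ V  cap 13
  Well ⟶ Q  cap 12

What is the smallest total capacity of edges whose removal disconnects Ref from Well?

16

Augment Well→P→U→Y→Ref: bottleneck 6, flow now 6.
Augment Well→Q→U→Y→Ref: bottleneck 4, flow now 10.
Augment Well→Q→U→P→V→W→Ref: bottleneck 3, flow now 13. (uses reverse residual edge)
Augment Well→Q→U→P→V→X→Ref: bottleneck 3, flow now 16. (uses reverse residual edge)
No augmenting path remains; maximum flow = 16.
By max-flow min-cut, the minimum cut capacity equals the max flow.
In the residual graph, reachable from Well: {Well, Q, R, U, Y}.
Min-cut edges: Well→P (6), Y→Ref (10); capacity 6 + 10 = 16.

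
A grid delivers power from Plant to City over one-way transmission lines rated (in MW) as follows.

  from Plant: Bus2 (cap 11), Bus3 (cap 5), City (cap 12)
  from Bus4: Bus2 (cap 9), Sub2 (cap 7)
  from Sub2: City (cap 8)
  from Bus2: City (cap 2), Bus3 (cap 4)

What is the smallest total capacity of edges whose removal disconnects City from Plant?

14

Augment Plant→City: bottleneck 12, flow now 12.
Augment Plant→Bus2→City: bottleneck 2, flow now 14.
No augmenting path remains; maximum flow = 14.
By max-flow min-cut, the minimum cut capacity equals the max flow.
In the residual graph, reachable from Plant: {Plant, Bus2, Bus3}.
Min-cut edges: Plant→City (12), Bus2→City (2); capacity 12 + 2 = 14.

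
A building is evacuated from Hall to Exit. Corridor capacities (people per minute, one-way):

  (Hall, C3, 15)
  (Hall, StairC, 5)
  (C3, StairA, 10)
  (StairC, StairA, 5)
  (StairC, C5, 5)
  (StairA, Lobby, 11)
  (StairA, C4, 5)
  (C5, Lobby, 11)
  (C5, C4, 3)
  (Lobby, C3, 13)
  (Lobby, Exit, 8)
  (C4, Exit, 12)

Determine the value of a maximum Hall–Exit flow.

15

Augment Hall→C3→StairA→Lobby→Exit: bottleneck 8, flow now 8.
Augment Hall→C3→StairA→C4→Exit: bottleneck 2, flow now 10.
Augment Hall→StairC→StairA→C4→Exit: bottleneck 3, flow now 13.
Augment Hall→StairC→C5→C4→Exit: bottleneck 2, flow now 15.
No augmenting path remains; maximum flow = 15.
In the residual graph, reachable from Hall: {Hall, C3}.
Min-cut edges: Hall→StairC (5), C3→StairA (10); capacity 5 + 10 = 15.
This cut is saturated, so no flow can exceed 15.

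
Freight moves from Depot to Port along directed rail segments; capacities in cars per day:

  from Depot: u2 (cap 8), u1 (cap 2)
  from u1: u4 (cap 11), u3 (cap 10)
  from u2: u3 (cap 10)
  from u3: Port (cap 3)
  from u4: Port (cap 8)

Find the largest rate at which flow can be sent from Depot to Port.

Augment Depot→u1→u3→Port: bottleneck 2, flow now 2.
Augment Depot→u2→u3→Port: bottleneck 1, flow now 3.
Augment Depot→u2→u3→u1→u4→Port: bottleneck 2, flow now 5. (uses reverse residual edge)
No augmenting path remains; maximum flow = 5.
In the residual graph, reachable from Depot: {Depot, u2, u3}.
Min-cut edges: Depot→u1 (2), u3→Port (3); capacity 2 + 3 = 5.
This cut is saturated, so no flow can exceed 5.

5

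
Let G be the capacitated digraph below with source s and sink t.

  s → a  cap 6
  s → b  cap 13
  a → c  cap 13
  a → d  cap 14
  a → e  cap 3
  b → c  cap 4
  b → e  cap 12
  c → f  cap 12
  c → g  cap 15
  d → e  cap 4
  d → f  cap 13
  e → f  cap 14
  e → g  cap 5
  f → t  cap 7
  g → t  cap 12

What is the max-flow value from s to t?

19

Augment s→a→c→f→t: bottleneck 6, flow now 6.
Augment s→b→c→f→t: bottleneck 1, flow now 7.
Augment s→b→c→g→t: bottleneck 3, flow now 10.
Augment s→b→e→g→t: bottleneck 5, flow now 15.
Augment s→b→e→f→c→g→t: bottleneck 4, flow now 19. (uses reverse residual edge)
No augmenting path remains; maximum flow = 19.
In the residual graph, reachable from s: {s}.
Min-cut edges: s→a (6), s→b (13); capacity 6 + 13 = 19.
This cut is saturated, so no flow can exceed 19.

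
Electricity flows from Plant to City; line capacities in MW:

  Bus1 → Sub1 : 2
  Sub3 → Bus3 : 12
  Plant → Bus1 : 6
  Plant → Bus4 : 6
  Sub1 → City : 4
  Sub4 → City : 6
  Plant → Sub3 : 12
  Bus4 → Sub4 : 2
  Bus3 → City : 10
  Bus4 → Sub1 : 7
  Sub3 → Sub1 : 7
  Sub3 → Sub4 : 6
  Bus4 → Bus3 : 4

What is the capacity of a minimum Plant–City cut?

20

Augment Plant→Bus1→Sub1→City: bottleneck 2, flow now 2.
Augment Plant→Bus4→Sub4→City: bottleneck 2, flow now 4.
Augment Plant→Bus4→Sub1→City: bottleneck 2, flow now 6.
Augment Plant→Bus4→Bus3→City: bottleneck 2, flow now 8.
Augment Plant→Sub3→Sub4→City: bottleneck 4, flow now 12.
Augment Plant→Sub3→Bus3→City: bottleneck 8, flow now 20.
No augmenting path remains; maximum flow = 20.
By max-flow min-cut, the minimum cut capacity equals the max flow.
In the residual graph, reachable from Plant: {Plant, Bus1}.
Min-cut edges: Plant→Bus4 (6), Plant→Sub3 (12), Bus1→Sub1 (2); capacity 6 + 12 + 2 = 20.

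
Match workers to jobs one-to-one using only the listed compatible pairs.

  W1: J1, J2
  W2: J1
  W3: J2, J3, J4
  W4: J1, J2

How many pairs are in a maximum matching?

Unit-capacity flow: source→left, listed edges, right→sink; max matching = max flow.
Augmenting path W1→J1 (+1); matched 1.
Augmenting path W3→J2 (+1); matched 2.
Augmenting path W4→J2→W3→J3 (+1); matched 3.
No augmenting path remains; maximum matching = 3.
König certificate: {W3, J1, J2} is a vertex cover of size 3 (every listed pair touches it), so no matching can be larger.

3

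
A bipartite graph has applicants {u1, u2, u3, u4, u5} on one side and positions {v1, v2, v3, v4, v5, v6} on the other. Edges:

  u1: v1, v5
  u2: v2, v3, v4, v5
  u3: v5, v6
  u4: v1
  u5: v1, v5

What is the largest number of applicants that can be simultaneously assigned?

4

Unit-capacity flow: source→left, listed edges, right→sink; max matching = max flow.
Augmenting path u1→v1 (+1); matched 1.
Augmenting path u2→v2 (+1); matched 2.
Augmenting path u3→v5 (+1); matched 3.
Augmenting path u5→v5→u3→v6 (+1); matched 4.
No augmenting path remains; maximum matching = 4.
König certificate: {u2, u3, v1, v5} is a vertex cover of size 4 (every listed pair touches it), so no matching can be larger.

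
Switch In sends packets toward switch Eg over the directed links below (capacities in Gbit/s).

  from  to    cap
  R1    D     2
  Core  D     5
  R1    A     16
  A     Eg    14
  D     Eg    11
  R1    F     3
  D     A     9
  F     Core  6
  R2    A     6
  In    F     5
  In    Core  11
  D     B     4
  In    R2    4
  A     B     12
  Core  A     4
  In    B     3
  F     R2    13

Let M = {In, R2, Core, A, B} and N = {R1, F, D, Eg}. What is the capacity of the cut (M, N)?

Edges leaving {In, R2, Core, A, B}: In→F (5), Core→D (5), A→Eg (14).
Cut capacity = 5 + 5 + 14 = 24.

24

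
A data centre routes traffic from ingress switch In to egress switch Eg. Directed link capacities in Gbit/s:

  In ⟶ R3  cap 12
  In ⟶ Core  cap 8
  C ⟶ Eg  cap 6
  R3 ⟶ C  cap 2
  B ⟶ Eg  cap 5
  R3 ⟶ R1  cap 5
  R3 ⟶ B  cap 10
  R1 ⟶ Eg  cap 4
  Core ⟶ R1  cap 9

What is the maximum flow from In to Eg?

11

Augment In→Core→R1→Eg: bottleneck 4, flow now 4.
Augment In→R3→B→Eg: bottleneck 5, flow now 9.
Augment In→R3→C→Eg: bottleneck 2, flow now 11.
No augmenting path remains; maximum flow = 11.
In the residual graph, reachable from In: {In, Core, R3, R1, B}.
Min-cut edges: R3→C (2), R1→Eg (4), B→Eg (5); capacity 2 + 4 + 5 = 11.
This cut is saturated, so no flow can exceed 11.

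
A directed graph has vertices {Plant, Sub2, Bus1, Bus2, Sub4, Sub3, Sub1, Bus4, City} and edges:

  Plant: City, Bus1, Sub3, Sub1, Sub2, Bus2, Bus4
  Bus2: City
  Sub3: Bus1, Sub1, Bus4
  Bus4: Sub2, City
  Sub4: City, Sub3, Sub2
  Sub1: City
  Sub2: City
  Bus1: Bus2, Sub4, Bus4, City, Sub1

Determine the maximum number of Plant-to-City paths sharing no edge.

7

Assign every edge capacity 1; by Menger, the answer equals the max flow.
Path Plant→City (+1); total 1.
Path Plant→Sub2→City (+1); total 2.
Path Plant→Bus1→City (+1); total 3.
Path Plant→Bus2→City (+1); total 4.
Path Plant→Sub1→City (+1); total 5.
Path Plant→Bus4→City (+1); total 6.
Path Plant→Sub3→Bus1→Sub4→City (+1); total 7.
No residual Plant→City path; max flow = 7.
Certifying cut of size 7: {Plant→Bus1, Plant→Bus2, Plant→Bus4, Plant→City, Plant→Sub1, Plant→Sub2, Plant→Sub3}.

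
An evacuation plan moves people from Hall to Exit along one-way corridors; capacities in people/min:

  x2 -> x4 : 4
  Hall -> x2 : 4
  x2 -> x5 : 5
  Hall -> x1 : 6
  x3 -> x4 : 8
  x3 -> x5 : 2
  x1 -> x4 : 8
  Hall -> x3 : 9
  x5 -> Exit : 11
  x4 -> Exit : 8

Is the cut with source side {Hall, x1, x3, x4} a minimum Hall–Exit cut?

Yes — it is a minimum cut (capacity 14).

Given cut capacity: 4 + 2 + 8 = 14.
Augment Hall→x1→x4→Exit: bottleneck 6, flow now 6.
Augment Hall→x2→x4→Exit: bottleneck 2, flow now 8.
Augment Hall→x2→x5→Exit: bottleneck 2, flow now 10.
Augment Hall→x3→x5→Exit: bottleneck 2, flow now 12.
Augment Hall→x3→x4→x2→x5→Exit: bottleneck 2, flow now 14. (uses reverse residual edge)
No augmenting path remains; maximum flow = 14.
Cut capacity 14 equals the max flow, so it is a minimum cut.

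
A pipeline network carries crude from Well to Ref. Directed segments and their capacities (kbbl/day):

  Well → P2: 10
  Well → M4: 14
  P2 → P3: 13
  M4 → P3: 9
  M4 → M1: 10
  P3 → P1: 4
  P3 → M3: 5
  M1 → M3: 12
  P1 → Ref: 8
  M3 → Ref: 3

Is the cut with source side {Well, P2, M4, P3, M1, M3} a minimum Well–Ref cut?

Yes — it is a minimum cut (capacity 7).

Given cut capacity: 4 + 3 = 7.
Augment Well→P2→P3→P1→Ref: bottleneck 4, flow now 4.
Augment Well→P2→P3→M3→Ref: bottleneck 3, flow now 7.
No augmenting path remains; maximum flow = 7.
Cut capacity 7 equals the max flow, so it is a minimum cut.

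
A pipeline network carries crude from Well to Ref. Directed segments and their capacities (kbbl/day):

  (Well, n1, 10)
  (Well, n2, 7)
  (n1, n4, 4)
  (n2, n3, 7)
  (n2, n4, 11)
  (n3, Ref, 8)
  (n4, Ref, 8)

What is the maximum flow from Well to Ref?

11

Augment Well→n1→n4→Ref: bottleneck 4, flow now 4.
Augment Well→n2→n3→Ref: bottleneck 7, flow now 11.
No augmenting path remains; maximum flow = 11.
In the residual graph, reachable from Well: {Well, n1}.
Min-cut edges: Well→n2 (7), n1→n4 (4); capacity 7 + 4 = 11.
This cut is saturated, so no flow can exceed 11.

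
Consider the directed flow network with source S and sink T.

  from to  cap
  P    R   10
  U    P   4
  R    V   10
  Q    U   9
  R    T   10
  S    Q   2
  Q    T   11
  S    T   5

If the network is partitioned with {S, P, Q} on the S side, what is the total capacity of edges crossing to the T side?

35

Edges leaving {S, P, Q}: S→T (5), P→R (10), Q→U (9), Q→T (11).
Cut capacity = 5 + 10 + 9 + 11 = 35.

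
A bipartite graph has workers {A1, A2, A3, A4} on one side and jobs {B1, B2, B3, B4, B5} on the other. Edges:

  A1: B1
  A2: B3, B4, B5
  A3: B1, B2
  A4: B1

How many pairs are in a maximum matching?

Unit-capacity flow: source→left, listed edges, right→sink; max matching = max flow.
Augmenting path A1→B1 (+1); matched 1.
Augmenting path A2→B3 (+1); matched 2.
Augmenting path A3→B2 (+1); matched 3.
No augmenting path remains; maximum matching = 3.
König certificate: {A2, A3, B1} is a vertex cover of size 3 (every listed pair touches it), so no matching can be larger.

3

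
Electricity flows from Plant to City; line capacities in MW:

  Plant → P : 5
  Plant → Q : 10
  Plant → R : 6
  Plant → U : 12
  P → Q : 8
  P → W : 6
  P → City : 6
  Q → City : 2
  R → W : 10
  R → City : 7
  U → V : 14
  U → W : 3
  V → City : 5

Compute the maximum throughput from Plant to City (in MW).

18

Augment Plant→P→City: bottleneck 5, flow now 5.
Augment Plant→Q→City: bottleneck 2, flow now 7.
Augment Plant→R→City: bottleneck 6, flow now 13.
Augment Plant→U→V→City: bottleneck 5, flow now 18.
No augmenting path remains; maximum flow = 18.
In the residual graph, reachable from Plant: {Plant, Q, U, V, W}.
Min-cut edges: Plant→P (5), Plant→R (6), Q→City (2), V→City (5); capacity 5 + 6 + 2 + 5 = 18.
This cut is saturated, so no flow can exceed 18.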